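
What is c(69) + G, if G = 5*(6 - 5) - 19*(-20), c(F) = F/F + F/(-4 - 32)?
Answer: 4609/12 ≈ 384.08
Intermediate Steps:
c(F) = 1 - F/36 (c(F) = 1 + F/(-36) = 1 + F*(-1/36) = 1 - F/36)
G = 385 (G = 5*1 + 380 = 5 + 380 = 385)
c(69) + G = (1 - 1/36*69) + 385 = (1 - 23/12) + 385 = -11/12 + 385 = 4609/12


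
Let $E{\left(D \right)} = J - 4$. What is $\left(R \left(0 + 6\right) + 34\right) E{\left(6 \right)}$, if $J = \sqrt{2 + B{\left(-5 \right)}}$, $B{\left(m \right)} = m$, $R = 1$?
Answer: $-160 + 40 i \sqrt{3} \approx -160.0 + 69.282 i$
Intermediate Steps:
$J = i \sqrt{3}$ ($J = \sqrt{2 - 5} = \sqrt{-3} = i \sqrt{3} \approx 1.732 i$)
$E{\left(D \right)} = -4 + i \sqrt{3}$ ($E{\left(D \right)} = i \sqrt{3} - 4 = -4 + i \sqrt{3}$)
$\left(R \left(0 + 6\right) + 34\right) E{\left(6 \right)} = \left(1 \left(0 + 6\right) + 34\right) \left(-4 + i \sqrt{3}\right) = \left(1 \cdot 6 + 34\right) \left(-4 + i \sqrt{3}\right) = \left(6 + 34\right) \left(-4 + i \sqrt{3}\right) = 40 \left(-4 + i \sqrt{3}\right) = -160 + 40 i \sqrt{3}$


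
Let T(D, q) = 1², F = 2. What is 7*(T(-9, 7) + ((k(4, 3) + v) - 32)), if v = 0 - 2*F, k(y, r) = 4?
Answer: -217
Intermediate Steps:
T(D, q) = 1
v = -4 (v = 0 - 2*2 = 0 - 4 = -4)
7*(T(-9, 7) + ((k(4, 3) + v) - 32)) = 7*(1 + ((4 - 4) - 32)) = 7*(1 + (0 - 32)) = 7*(1 - 32) = 7*(-31) = -217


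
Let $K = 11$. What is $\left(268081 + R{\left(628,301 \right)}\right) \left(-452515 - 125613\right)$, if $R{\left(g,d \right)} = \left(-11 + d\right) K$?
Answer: $-156829360688$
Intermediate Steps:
$R{\left(g,d \right)} = -121 + 11 d$ ($R{\left(g,d \right)} = \left(-11 + d\right) 11 = -121 + 11 d$)
$\left(268081 + R{\left(628,301 \right)}\right) \left(-452515 - 125613\right) = \left(268081 + \left(-121 + 11 \cdot 301\right)\right) \left(-452515 - 125613\right) = \left(268081 + \left(-121 + 3311\right)\right) \left(-578128\right) = \left(268081 + 3190\right) \left(-578128\right) = 271271 \left(-578128\right) = -156829360688$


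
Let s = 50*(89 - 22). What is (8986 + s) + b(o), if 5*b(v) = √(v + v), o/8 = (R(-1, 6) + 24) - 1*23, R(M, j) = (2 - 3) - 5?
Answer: 12336 + 4*I*√5/5 ≈ 12336.0 + 1.7889*I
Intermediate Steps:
s = 3350 (s = 50*67 = 3350)
R(M, j) = -6 (R(M, j) = -1 - 5 = -6)
o = -40 (o = 8*((-6 + 24) - 1*23) = 8*(18 - 23) = 8*(-5) = -40)
b(v) = √2*√v/5 (b(v) = √(v + v)/5 = √(2*v)/5 = (√2*√v)/5 = √2*√v/5)
(8986 + s) + b(o) = (8986 + 3350) + √2*√(-40)/5 = 12336 + √2*(2*I*√10)/5 = 12336 + 4*I*√5/5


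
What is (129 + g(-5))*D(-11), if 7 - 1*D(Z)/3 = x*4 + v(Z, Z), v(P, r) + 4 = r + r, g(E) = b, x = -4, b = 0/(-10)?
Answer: 18963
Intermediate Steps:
b = 0 (b = 0*(-⅒) = 0)
g(E) = 0
v(P, r) = -4 + 2*r (v(P, r) = -4 + (r + r) = -4 + 2*r)
D(Z) = 81 - 6*Z (D(Z) = 21 - 3*(-4*4 + (-4 + 2*Z)) = 21 - 3*(-16 + (-4 + 2*Z)) = 21 - 3*(-20 + 2*Z) = 21 + (60 - 6*Z) = 81 - 6*Z)
(129 + g(-5))*D(-11) = (129 + 0)*(81 - 6*(-11)) = 129*(81 + 66) = 129*147 = 18963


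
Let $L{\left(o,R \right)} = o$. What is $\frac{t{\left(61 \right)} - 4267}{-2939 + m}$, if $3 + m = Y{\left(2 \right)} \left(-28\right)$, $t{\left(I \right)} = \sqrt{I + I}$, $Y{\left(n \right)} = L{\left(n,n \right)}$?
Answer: $\frac{4267}{2998} - \frac{\sqrt{122}}{2998} \approx 1.4196$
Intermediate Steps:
$Y{\left(n \right)} = n$
$t{\left(I \right)} = \sqrt{2} \sqrt{I}$ ($t{\left(I \right)} = \sqrt{2 I} = \sqrt{2} \sqrt{I}$)
$m = -59$ ($m = -3 + 2 \left(-28\right) = -3 - 56 = -59$)
$\frac{t{\left(61 \right)} - 4267}{-2939 + m} = \frac{\sqrt{2} \sqrt{61} - 4267}{-2939 - 59} = \frac{\sqrt{122} - 4267}{-2998} = \left(-4267 + \sqrt{122}\right) \left(- \frac{1}{2998}\right) = \frac{4267}{2998} - \frac{\sqrt{122}}{2998}$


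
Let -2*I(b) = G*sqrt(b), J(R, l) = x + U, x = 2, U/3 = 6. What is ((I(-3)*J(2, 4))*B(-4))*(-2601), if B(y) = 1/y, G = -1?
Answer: 13005*I*sqrt(3)/2 ≈ 11263.0*I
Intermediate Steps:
U = 18 (U = 3*6 = 18)
J(R, l) = 20 (J(R, l) = 2 + 18 = 20)
I(b) = sqrt(b)/2 (I(b) = -(-1)*sqrt(b)/2 = sqrt(b)/2)
((I(-3)*J(2, 4))*B(-4))*(-2601) = (((sqrt(-3)/2)*20)/(-4))*(-2601) = ((((I*sqrt(3))/2)*20)*(-1/4))*(-2601) = (((I*sqrt(3)/2)*20)*(-1/4))*(-2601) = ((10*I*sqrt(3))*(-1/4))*(-2601) = -5*I*sqrt(3)/2*(-2601) = 13005*I*sqrt(3)/2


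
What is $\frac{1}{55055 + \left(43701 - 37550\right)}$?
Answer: $\frac{1}{61206} \approx 1.6338 \cdot 10^{-5}$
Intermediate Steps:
$\frac{1}{55055 + \left(43701 - 37550\right)} = \frac{1}{55055 + 6151} = \frac{1}{61206}$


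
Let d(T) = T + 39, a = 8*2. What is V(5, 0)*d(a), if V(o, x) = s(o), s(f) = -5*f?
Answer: -1375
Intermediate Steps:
V(o, x) = -5*o
a = 16
d(T) = 39 + T
V(5, 0)*d(a) = (-5*5)*(39 + 16) = -25*55 = -1375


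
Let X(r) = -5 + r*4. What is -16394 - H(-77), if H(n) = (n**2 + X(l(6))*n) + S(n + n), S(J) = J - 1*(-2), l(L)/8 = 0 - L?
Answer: -37340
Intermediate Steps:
l(L) = -8*L (l(L) = 8*(0 - L) = 8*(-L) = -8*L)
S(J) = 2 + J (S(J) = J + 2 = 2 + J)
X(r) = -5 + 4*r
H(n) = 2 + n**2 - 195*n (H(n) = (n**2 + (-5 + 4*(-8*6))*n) + (2 + (n + n)) = (n**2 + (-5 + 4*(-48))*n) + (2 + 2*n) = (n**2 + (-5 - 192)*n) + (2 + 2*n) = (n**2 - 197*n) + (2 + 2*n) = 2 + n**2 - 195*n)
-16394 - H(-77) = -16394 - (2 + (-77)**2 - 195*(-77)) = -16394 - (2 + 5929 + 15015) = -16394 - 1*20946 = -16394 - 20946 = -37340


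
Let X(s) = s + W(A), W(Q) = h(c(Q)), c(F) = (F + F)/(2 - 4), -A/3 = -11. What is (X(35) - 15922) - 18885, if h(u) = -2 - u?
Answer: -34741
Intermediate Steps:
A = 33 (A = -3*(-11) = 33)
c(F) = -F (c(F) = (2*F)/(-2) = (2*F)*(-½) = -F)
W(Q) = -2 + Q (W(Q) = -2 - (-1)*Q = -2 + Q)
X(s) = 31 + s (X(s) = s + (-2 + 33) = s + 31 = 31 + s)
(X(35) - 15922) - 18885 = ((31 + 35) - 15922) - 18885 = (66 - 15922) - 18885 = -15856 - 18885 = -34741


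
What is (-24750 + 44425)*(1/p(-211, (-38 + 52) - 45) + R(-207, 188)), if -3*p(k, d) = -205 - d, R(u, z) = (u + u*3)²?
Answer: 782354201275/58 ≈ 1.3489e+10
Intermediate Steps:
R(u, z) = 16*u² (R(u, z) = (u + 3*u)² = (4*u)² = 16*u²)
p(k, d) = 205/3 + d/3 (p(k, d) = -(-205 - d)/3 = 205/3 + d/3)
(-24750 + 44425)*(1/p(-211, (-38 + 52) - 45) + R(-207, 188)) = (-24750 + 44425)*(1/(205/3 + ((-38 + 52) - 45)/3) + 16*(-207)²) = 19675*(1/(205/3 + (14 - 45)/3) + 16*42849) = 19675*(1/(205/3 + (⅓)*(-31)) + 685584) = 19675*(1/(205/3 - 31/3) + 685584) = 19675*(1/58 + 685584) = 19675*(39763873/58) = 782354201275/58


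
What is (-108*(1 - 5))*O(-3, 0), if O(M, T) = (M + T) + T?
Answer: -1296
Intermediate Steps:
O(M, T) = M + 2*T
(-108*(1 - 5))*O(-3, 0) = (-108*(1 - 5))*(-3 + 2*0) = (-108*(-4))*(-3 + 0) = -18*(-24)*(-3) = 432*(-3) = -1296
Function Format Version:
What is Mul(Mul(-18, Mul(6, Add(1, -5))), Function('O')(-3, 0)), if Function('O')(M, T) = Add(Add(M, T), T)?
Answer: -1296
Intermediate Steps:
Function('O')(M, T) = Add(M, Mul(2, T))
Mul(Mul(-18, Mul(6, Add(1, -5))), Function('O')(-3, 0)) = Mul(Mul(-18, Mul(6, Add(1, -5))), Add(-3, Mul(2, 0))) = Mul(Mul(-18, Mul(6, -4)), Add(-3, 0)) = Mul(Mul(-18, -24), -3) = Mul(432, -3) = -1296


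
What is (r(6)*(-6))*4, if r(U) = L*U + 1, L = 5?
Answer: -744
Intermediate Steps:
r(U) = 1 + 5*U (r(U) = 5*U + 1 = 1 + 5*U)
(r(6)*(-6))*4 = ((1 + 5*6)*(-6))*4 = ((1 + 30)*(-6))*4 = (31*(-6))*4 = -186*4 = -744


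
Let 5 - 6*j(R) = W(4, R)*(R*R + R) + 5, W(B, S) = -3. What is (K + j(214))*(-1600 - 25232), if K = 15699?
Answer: -1038505728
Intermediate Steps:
j(R) = R/2 + R²/2 (j(R) = ⅚ - (-3*(R*R + R) + 5)/6 = ⅚ - (-3*(R² + R) + 5)/6 = ⅚ - (-3*(R + R²) + 5)/6 = ⅚ - ((-3*R - 3*R²) + 5)/6 = ⅚ - (5 - 3*R - 3*R²)/6 = ⅚ + (-⅚ + R/2 + R²/2) = R/2 + R²/2)
(K + j(214))*(-1600 - 25232) = (15699 + (½)*214*(1 + 214))*(-1600 - 25232) = (15699 + (½)*214*215)*(-26832) = (15699 + 23005)*(-26832) = 38704*(-26832) = -1038505728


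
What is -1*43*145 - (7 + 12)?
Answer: -6254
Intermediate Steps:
-1*43*145 - (7 + 12) = -43*145 - 1*19 = -6235 - 19 = -6254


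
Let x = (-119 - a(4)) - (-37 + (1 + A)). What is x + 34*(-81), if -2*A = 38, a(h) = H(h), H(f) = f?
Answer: -2822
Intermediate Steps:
a(h) = h
A = -19 (A = -½*38 = -19)
x = -68 (x = (-119 - 1*4) - (-37 + (1 - 19)) = (-119 - 4) - (-37 - 18) = -123 - 1*(-55) = -123 + 55 = -68)
x + 34*(-81) = -68 + 34*(-81) = -68 - 2754 = -2822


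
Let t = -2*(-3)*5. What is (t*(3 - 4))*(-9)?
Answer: 270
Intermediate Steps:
t = 30 (t = 6*5 = 30)
(t*(3 - 4))*(-9) = (30*(3 - 4))*(-9) = (30*(-1))*(-9) = -30*(-9) = 270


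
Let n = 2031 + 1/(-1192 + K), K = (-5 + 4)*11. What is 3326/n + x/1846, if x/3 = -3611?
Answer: -2385250956/563789629 ≈ -4.2307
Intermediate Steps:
K = -11 (K = -1*11 = -11)
x = -10833 (x = 3*(-3611) = -10833)
n = 2443292/1203 (n = 2031 + 1/(-1192 - 11) = 2031 + 1/(-1203) = 2031 - 1/1203 = 2443292/1203 ≈ 2031.0)
3326/n + x/1846 = 3326/(2443292/1203) - 10833/1846 = 3326*(1203/2443292) - 10833*1/1846 = 2000589/1221646 - 10833/1846 = -2385250956/563789629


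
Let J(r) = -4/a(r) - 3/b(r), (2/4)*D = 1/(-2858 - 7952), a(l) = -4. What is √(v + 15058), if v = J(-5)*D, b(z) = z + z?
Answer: √1759619125694/10810 ≈ 122.71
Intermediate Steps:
b(z) = 2*z
D = -1/5405 (D = 2/(-2858 - 7952) = 2/(-10810) = 2*(-1/10810) = -1/5405 ≈ -0.00018501)
J(r) = 1 - 3/(2*r) (J(r) = -4/(-4) - 3*1/(2*r) = -4*(-¼) - 3/(2*r) = 1 - 3/(2*r))
v = -13/54050 (v = ((-3/2 - 5)/(-5))*(-1/5405) = -⅕*(-13/2)*(-1/5405) = (13/10)*(-1/5405) = -13/54050 ≈ -0.00024052)
√(v + 15058) = √(-13/54050 + 15058) = √(813884887/54050) = √1759619125694/10810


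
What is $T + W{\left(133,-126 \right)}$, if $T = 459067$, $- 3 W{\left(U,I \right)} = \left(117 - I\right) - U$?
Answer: $\frac{1377091}{3} \approx 4.5903 \cdot 10^{5}$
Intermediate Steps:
$W{\left(U,I \right)} = -39 + \frac{I}{3} + \frac{U}{3}$ ($W{\left(U,I \right)} = - \frac{\left(117 - I\right) - U}{3} = - \frac{117 - I - U}{3} = -39 + \frac{I}{3} + \frac{U}{3}$)
$T + W{\left(133,-126 \right)} = 459067 + \left(-39 + \frac{1}{3} \left(-126\right) + \frac{1}{3} \cdot 133\right) = 459067 - \frac{110}{3} = \frac{1377091}{3}$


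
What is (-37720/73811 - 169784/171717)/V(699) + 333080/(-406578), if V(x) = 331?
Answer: -78060951237840764/94761896888550437 ≈ -0.82376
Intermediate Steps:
(-37720/73811 - 169784/171717)/V(699) + 333080/(-406578) = (-37720/73811 - 169784/171717)/331 + 333080/(-406578) = (-37720*1/73811 - 169784*1/171717)*(1/331) + 333080*(-1/406578) = (-37720/73811 - 169784/171717)*(1/331) - 166540/203289 = -19009092064/12674603487*1/331 - 166540/203289 = -19009092064/4195293754197 - 166540/203289 = -78060951237840764/94761896888550437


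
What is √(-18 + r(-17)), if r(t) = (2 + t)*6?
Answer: 6*I*√3 ≈ 10.392*I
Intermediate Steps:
r(t) = 12 + 6*t
√(-18 + r(-17)) = √(-18 + (12 + 6*(-17))) = √(-18 + (12 - 102)) = √(-18 - 90) = √(-108) = 6*I*√3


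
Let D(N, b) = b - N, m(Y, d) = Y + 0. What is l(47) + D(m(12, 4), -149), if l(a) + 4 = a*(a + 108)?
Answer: 7120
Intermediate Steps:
m(Y, d) = Y
l(a) = -4 + a*(108 + a) (l(a) = -4 + a*(a + 108) = -4 + a*(108 + a))
l(47) + D(m(12, 4), -149) = (-4 + 47² + 108*47) + (-149 - 1*12) = (-4 + 2209 + 5076) + (-149 - 12) = 7281 - 161 = 7120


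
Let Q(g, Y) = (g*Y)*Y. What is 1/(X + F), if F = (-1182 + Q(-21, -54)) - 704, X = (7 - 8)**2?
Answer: -1/63121 ≈ -1.5843e-5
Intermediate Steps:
Q(g, Y) = g*Y**2 (Q(g, Y) = (Y*g)*Y = g*Y**2)
X = 1 (X = (-1)**2 = 1)
F = -63122 (F = (-1182 - 21*(-54)**2) - 704 = (-1182 - 21*2916) - 704 = (-1182 - 61236) - 704 = -62418 - 704 = -63122)
1/(X + F) = 1/(1 - 63122) = 1/(-63121) = -1/63121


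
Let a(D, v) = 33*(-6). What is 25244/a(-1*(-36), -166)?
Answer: -12622/99 ≈ -127.49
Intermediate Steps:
a(D, v) = -198
25244/a(-1*(-36), -166) = 25244/(-198) = 25244*(-1/198) = -12622/99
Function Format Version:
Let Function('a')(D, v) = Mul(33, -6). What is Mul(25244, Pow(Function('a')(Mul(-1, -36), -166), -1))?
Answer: Rational(-12622, 99) ≈ -127.49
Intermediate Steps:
Function('a')(D, v) = -198
Mul(25244, Pow(Function('a')(Mul(-1, -36), -166), -1)) = Mul(25244, Pow(-198, -1)) = Mul(25244, Rational(-1, 198)) = Rational(-12622, 99)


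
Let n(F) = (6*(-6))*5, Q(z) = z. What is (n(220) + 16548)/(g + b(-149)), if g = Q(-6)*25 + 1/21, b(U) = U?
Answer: -171864/3139 ≈ -54.751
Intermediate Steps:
n(F) = -180 (n(F) = -36*5 = -180)
g = -3149/21 (g = -6*25 + 1/21 = -150 + 1/21 = -3149/21 ≈ -149.95)
(n(220) + 16548)/(g + b(-149)) = (-180 + 16548)/(-3149/21 - 149) = 16368/(-6278/21) = 16368*(-21/6278) = -171864/3139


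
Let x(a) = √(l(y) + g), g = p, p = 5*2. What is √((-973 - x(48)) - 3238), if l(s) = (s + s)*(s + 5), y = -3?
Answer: √(-4211 - I*√2) ≈ 0.011 - 64.892*I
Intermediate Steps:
p = 10
l(s) = 2*s*(5 + s) (l(s) = (2*s)*(5 + s) = 2*s*(5 + s))
g = 10
x(a) = I*√2 (x(a) = √(2*(-3)*(5 - 3) + 10) = √(2*(-3)*2 + 10) = √(-12 + 10) = √(-2) = I*√2)
√((-973 - x(48)) - 3238) = √((-973 - I*√2) - 3238) = √(-4211 - I*√2)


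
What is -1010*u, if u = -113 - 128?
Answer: 243410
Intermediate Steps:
u = -241
-1010*u = -1010*(-241) = 243410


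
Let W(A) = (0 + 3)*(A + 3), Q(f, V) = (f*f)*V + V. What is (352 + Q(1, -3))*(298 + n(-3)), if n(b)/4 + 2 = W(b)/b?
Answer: 100340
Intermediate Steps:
Q(f, V) = V + V*f² (Q(f, V) = f²*V + V = V*f² + V = V + V*f²)
W(A) = 9 + 3*A (W(A) = 3*(3 + A) = 9 + 3*A)
n(b) = -8 + 4*(9 + 3*b)/b (n(b) = -8 + 4*((9 + 3*b)/b) = -8 + 4*(9 + 3*b)/b)
(352 + Q(1, -3))*(298 + n(-3)) = (352 - 3*(1 + 1²))*(298 + (4 + 36/(-3))) = (352 - 3*(1 + 1))*(298 + (4 + 36*(-⅓))) = (352 - 3*2)*(298 + (4 - 12)) = (352 - 6)*(298 - 8) = 346*290 = 100340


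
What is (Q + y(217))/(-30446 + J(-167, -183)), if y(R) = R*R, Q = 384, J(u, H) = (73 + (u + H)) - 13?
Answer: -47473/30736 ≈ -1.5445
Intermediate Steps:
J(u, H) = 60 + H + u (J(u, H) = (73 + (H + u)) - 13 = (73 + H + u) - 13 = 60 + H + u)
y(R) = R²
(Q + y(217))/(-30446 + J(-167, -183)) = (384 + 217²)/(-30446 + (60 - 183 - 167)) = (384 + 47089)/(-30446 - 290) = 47473/(-30736) = 47473*(-1/30736) = -47473/30736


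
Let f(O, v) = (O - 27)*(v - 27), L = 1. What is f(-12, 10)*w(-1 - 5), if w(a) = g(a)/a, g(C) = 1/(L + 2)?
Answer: -221/6 ≈ -36.833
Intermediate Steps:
f(O, v) = (-27 + O)*(-27 + v)
g(C) = ⅓ (g(C) = 1/(1 + 2) = 1/3 = ⅓)
w(a) = 1/(3*a)
f(-12, 10)*w(-1 - 5) = (729 - 27*(-12) - 27*10 - 12*10)*(1/(3*(-1 - 5))) = (729 + 324 - 270 - 120)*((⅓)/(-6)) = 663*((⅓)*(-⅙)) = 663*(-1/18) = -221/6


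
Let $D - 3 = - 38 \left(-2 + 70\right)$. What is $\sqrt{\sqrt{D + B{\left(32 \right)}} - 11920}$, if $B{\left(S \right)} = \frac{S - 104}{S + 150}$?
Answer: $\frac{\sqrt{-98709520 + 91 i \sqrt{21376537}}}{91} \approx 0.23268 + 109.18 i$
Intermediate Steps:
$B{\left(S \right)} = \frac{-104 + S}{150 + S}$
$D = -2581$ ($D = 3 - 38 \left(-2 + 70\right) = 3 - 2584 = -2581$)
$\sqrt{\sqrt{D + B{\left(32 \right)}} - 11920} = \sqrt{\sqrt{-2581 + \frac{-104 + 32}{150 + 32}} - 11920} = \sqrt{\sqrt{-2581 + \frac{1}{182} \left(-72\right)} - 11920} = \sqrt{\sqrt{-2581 - \frac{36}{91}} - 11920} = \sqrt{\sqrt{- \frac{234907}{91}} - 11920} = \sqrt{\frac{i \sqrt{21376537}}{91} - 11920} = \sqrt{-11920 + \frac{i \sqrt{21376537}}{91}}$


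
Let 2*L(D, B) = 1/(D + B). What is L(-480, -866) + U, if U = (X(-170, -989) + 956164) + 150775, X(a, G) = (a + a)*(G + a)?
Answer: 4040689307/2692 ≈ 1.5010e+6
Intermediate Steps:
X(a, G) = 2*a*(G + a) (X(a, G) = (2*a)*(G + a) = 2*a*(G + a))
L(D, B) = 1/(2*(B + D)) (L(D, B) = 1/(2*(D + B)) = 1/(2*(B + D)))
U = 1500999 (U = (2*(-170)*(-989 - 170) + 956164) + 150775 = (2*(-170)*(-1159) + 956164) + 150775 = (394060 + 956164) + 150775 = 1350224 + 150775 = 1500999)
L(-480, -866) + U = 1/(2*(-866 - 480)) + 1500999 = (1/2)/(-1346) + 1500999 = (1/2)*(-1/1346) + 1500999 = -1/2692 + 1500999 = 4040689307/2692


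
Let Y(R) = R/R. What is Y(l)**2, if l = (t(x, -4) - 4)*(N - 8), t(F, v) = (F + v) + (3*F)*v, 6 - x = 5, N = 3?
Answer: 1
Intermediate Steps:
x = 1 (x = 6 - 1*5 = 6 - 5 = 1)
t(F, v) = F + v + 3*F*v (t(F, v) = (F + v) + 3*F*v = F + v + 3*F*v)
l = 95 (l = ((1 - 4 + 3*1*(-4)) - 4)*(3 - 8) = ((1 - 4 - 12) - 4)*(-5) = (-15 - 4)*(-5) = -19*(-5) = 95)
Y(R) = 1
Y(l)**2 = 1**2 = 1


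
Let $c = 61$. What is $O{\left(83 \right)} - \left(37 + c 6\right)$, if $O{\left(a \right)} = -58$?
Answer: $-461$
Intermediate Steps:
$O{\left(83 \right)} - \left(37 + c 6\right) = -58 - \left(37 + 61 \cdot 6\right) = -58 - \left(37 + 366\right) = -58 - 403 = -461$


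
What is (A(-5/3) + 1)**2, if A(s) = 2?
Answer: 9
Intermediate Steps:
(A(-5/3) + 1)**2 = (2 + 1)**2 = 3**2 = 9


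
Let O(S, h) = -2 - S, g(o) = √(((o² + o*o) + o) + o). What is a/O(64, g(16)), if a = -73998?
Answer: 12333/11 ≈ 1121.2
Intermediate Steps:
g(o) = √(2*o + 2*o²) (g(o) = √(((o² + o²) + o) + o) = √((2*o² + o) + o) = √((o + 2*o²) + o) = √(2*o + 2*o²))
a/O(64, g(16)) = -73998/(-2 - 1*64) = -73998/(-2 - 64) = -73998/(-66) = -73998*(-1/66) = 12333/11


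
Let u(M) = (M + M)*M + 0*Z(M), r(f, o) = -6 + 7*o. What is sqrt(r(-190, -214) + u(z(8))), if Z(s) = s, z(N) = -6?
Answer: 2*I*sqrt(358) ≈ 37.842*I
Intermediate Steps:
u(M) = 2*M**2 (u(M) = (M + M)*M + 0*M = (2*M)*M + 0 = 2*M**2 + 0 = 2*M**2)
sqrt(r(-190, -214) + u(z(8))) = sqrt((-6 + 7*(-214)) + 2*(-6)**2) = sqrt((-6 - 1498) + 2*36) = sqrt(-1504 + 72) = sqrt(-1432) = 2*I*sqrt(358)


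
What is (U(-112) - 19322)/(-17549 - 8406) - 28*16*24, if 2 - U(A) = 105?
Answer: -55809747/5191 ≈ -10751.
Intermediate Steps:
U(A) = -103 (U(A) = 2 - 1*105 = 2 - 105 = -103)
(U(-112) - 19322)/(-17549 - 8406) - 28*16*24 = (-103 - 19322)/(-17549 - 8406) - 28*16*24 = -19425/(-25955) - 448*24 = -19425*(-1/25955) - 1*10752 = 3885/5191 - 10752 = -55809747/5191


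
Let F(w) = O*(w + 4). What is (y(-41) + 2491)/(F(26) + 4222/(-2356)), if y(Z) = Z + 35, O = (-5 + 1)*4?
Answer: -2927330/567551 ≈ -5.1578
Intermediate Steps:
O = -16 (O = -4*4 = -16)
F(w) = -64 - 16*w (F(w) = -16*(w + 4) = -16*(4 + w) = -64 - 16*w)
y(Z) = 35 + Z
(y(-41) + 2491)/(F(26) + 4222/(-2356)) = ((35 - 41) + 2491)/((-64 - 16*26) + 4222/(-2356)) = (-6 + 2491)/((-64 - 416) + 4222*(-1/2356)) = 2485/(-480 - 2111/1178) = 2485/(-567551/1178) = 2485*(-1178/567551) = -2927330/567551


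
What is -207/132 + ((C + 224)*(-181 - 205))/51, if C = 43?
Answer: -1512749/748 ≈ -2022.4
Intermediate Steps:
-207/132 + ((C + 224)*(-181 - 205))/51 = -207/132 + ((43 + 224)*(-181 - 205))/51 = -207*1/132 + (267*(-386))*(1/51) = -69/44 - 103062*1/51 = -69/44 - 34354/17 = -1512749/748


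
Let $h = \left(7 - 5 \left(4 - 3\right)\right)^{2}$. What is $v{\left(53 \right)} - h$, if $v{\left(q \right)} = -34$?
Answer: $-38$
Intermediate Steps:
$h = 4$ ($h = \left(7 - 5\right)^{2} = 2^{2} = 4$)
$v{\left(53 \right)} - h = -34 - 4 = -38$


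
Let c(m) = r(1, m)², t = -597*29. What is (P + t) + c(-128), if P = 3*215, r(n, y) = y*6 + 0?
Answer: 573156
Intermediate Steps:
r(n, y) = 6*y (r(n, y) = 6*y + 0 = 6*y)
t = -17313
c(m) = 36*m² (c(m) = (6*m)² = 36*m²)
P = 645
(P + t) + c(-128) = (645 - 17313) + 36*(-128)² = -16668 + 36*16384 = -16668 + 589824 = 573156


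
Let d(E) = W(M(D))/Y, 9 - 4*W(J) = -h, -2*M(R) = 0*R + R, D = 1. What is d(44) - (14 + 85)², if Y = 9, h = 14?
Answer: -352813/36 ≈ -9800.4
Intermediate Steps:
M(R) = -R/2 (M(R) = -(0*R + R)/2 = -(0 + R)/2 = -R/2)
W(J) = 23/4 (W(J) = 9/4 - (-1)*14/4 = 9/4 - ¼*(-14) = 9/4 + 7/2 = 23/4)
d(E) = 23/36 (d(E) = (23/4)/9 = (23/4)*(⅑) = 23/36)
d(44) - (14 + 85)² = 23/36 - (14 + 85)² = 23/36 - 1*99² = 23/36 - 1*9801 = 23/36 - 9801 = -352813/36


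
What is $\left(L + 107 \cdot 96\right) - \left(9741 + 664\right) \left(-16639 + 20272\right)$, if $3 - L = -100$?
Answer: $-37790990$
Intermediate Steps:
$L = 103$ ($L = 3 - -100 = 3 + 100 = 103$)
$\left(L + 107 \cdot 96\right) - \left(9741 + 664\right) \left(-16639 + 20272\right) = \left(103 + 107 \cdot 96\right) - \left(9741 + 664\right) \left(-16639 + 20272\right) = \left(103 + 10272\right) - 10405 \cdot 3633 = 10375 - 37801365 = -37790990$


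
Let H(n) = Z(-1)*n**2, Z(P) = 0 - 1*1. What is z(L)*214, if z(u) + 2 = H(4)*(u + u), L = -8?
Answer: 54356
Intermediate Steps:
Z(P) = -1 (Z(P) = 0 - 1 = -1)
H(n) = -n**2
z(u) = -2 - 32*u (z(u) = -2 + (-1*4**2)*(u + u) = -2 + (-1*16)*(2*u) = -2 - 32*u)
z(L)*214 = (-2 - 32*(-8))*214 = (-2 + 256)*214 = 254*214 = 54356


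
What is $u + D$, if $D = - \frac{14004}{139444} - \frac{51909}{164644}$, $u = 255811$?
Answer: $\frac{1468264367188231}{5739654484} \approx 2.5581 \cdot 10^{5}$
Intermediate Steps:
$D = - \frac{2386018293}{5739654484}$ ($D = \left(-14004\right) \frac{1}{139444} - \frac{51909}{164644} = - \frac{3501}{34861} - \frac{51909}{164644} = - \frac{2386018293}{5739654484} \approx -0.41571$)
$u + D = 255811 - \frac{2386018293}{5739654484} = \frac{1468264367188231}{5739654484}$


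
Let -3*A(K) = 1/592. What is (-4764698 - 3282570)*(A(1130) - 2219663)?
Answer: 7930827027635513/444 ≈ 1.7862e+13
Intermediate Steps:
A(K) = -1/1776 (A(K) = -1/3/592 = -1/3*1/592 = -1/1776)
(-4764698 - 3282570)*(A(1130) - 2219663) = (-4764698 - 3282570)*(-1/1776 - 2219663) = -8047268*(-3942121489/1776) = 7930827027635513/444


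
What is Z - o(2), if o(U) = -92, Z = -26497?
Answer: -26405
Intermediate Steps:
Z - o(2) = -26497 - 1*(-92) = -26497 + 92 = -26405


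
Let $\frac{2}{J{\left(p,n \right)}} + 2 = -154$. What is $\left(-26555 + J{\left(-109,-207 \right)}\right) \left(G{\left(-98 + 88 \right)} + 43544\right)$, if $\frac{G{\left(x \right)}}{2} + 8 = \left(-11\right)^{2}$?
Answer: $- \frac{15110067845}{13} \approx -1.1623 \cdot 10^{9}$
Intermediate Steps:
$G{\left(x \right)} = 226$ ($G{\left(x \right)} = -16 + 2 \left(-11\right)^{2} = -16 + 2 \cdot 121 = -16 + 242 = 226$)
$J{\left(p,n \right)} = - \frac{1}{78}$ ($J{\left(p,n \right)} = \frac{2}{-2 - 154} = \frac{2}{-156} = 2 \left(- \frac{1}{156}\right) = - \frac{1}{78}$)
$\left(-26555 + J{\left(-109,-207 \right)}\right) \left(G{\left(-98 + 88 \right)} + 43544\right) = \left(-26555 - \frac{1}{78}\right) \left(226 + 43544\right) = \left(- \frac{2071291}{78}\right) 43770 = - \frac{15110067845}{13}$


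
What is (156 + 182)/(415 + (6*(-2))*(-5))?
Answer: 338/475 ≈ 0.71158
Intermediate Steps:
(156 + 182)/(415 + (6*(-2))*(-5)) = 338/(415 - 12*(-5)) = 338/(415 + 60) = 338/475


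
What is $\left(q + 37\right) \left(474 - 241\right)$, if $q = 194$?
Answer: $53823$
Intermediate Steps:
$\left(q + 37\right) \left(474 - 241\right) = \left(194 + 37\right) \left(474 - 241\right) = 231 \cdot 233 = 53823$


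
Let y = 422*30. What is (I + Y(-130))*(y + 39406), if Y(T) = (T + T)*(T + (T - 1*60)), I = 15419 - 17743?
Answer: 4210889816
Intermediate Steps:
I = -2324
y = 12660
Y(T) = 2*T*(-60 + 2*T) (Y(T) = (2*T)*(T + (T - 60)) = (2*T)*(T + (-60 + T)) = (2*T)*(-60 + 2*T) = 2*T*(-60 + 2*T))
(I + Y(-130))*(y + 39406) = (-2324 + 4*(-130)*(-30 - 130))*(12660 + 39406) = (-2324 + 4*(-130)*(-160))*52066 = (-2324 + 83200)*52066 = 80876*52066 = 4210889816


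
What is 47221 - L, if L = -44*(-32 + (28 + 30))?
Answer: 48365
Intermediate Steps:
L = -1144 (L = -44*(-32 + 58) = -44*26 = -1144)
47221 - L = 47221 - 1*(-1144) = 47221 + 1144 = 48365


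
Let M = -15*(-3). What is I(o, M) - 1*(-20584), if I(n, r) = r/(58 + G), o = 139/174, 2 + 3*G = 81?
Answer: 5207887/253 ≈ 20585.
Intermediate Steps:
G = 79/3 (G = -2/3 + (1/3)*81 = -2/3 + 27 = 79/3 ≈ 26.333)
o = 139/174 (o = 139*(1/174) = 139/174 ≈ 0.79885)
M = 45
I(n, r) = 3*r/253 (I(n, r) = r/(58 + 79/3) = r/(253/3) = 3*r/253)
I(o, M) - 1*(-20584) = (3/253)*45 - 1*(-20584) = 135/253 + 20584 = 5207887/253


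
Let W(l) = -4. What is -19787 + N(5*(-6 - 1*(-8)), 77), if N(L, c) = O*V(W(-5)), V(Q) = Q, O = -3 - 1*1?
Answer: -19771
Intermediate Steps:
O = -4 (O = -3 - 1 = -4)
N(L, c) = 16 (N(L, c) = -4*(-4) = 16)
-19787 + N(5*(-6 - 1*(-8)), 77) = -19787 + 16 = -19771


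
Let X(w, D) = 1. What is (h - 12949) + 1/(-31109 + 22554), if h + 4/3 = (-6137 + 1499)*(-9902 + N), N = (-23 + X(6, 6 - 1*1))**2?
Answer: 1120732384552/25665 ≈ 4.3668e+7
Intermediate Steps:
N = 484 (N = (-23 + 1)**2 = (-22)**2 = 484)
h = 131042048/3 (h = -4/3 + (-6137 + 1499)*(-9902 + 484) = -4/3 - 4638*(-9418) = -4/3 + 43680684 = 131042048/3 ≈ 4.3681e+7)
(h - 12949) + 1/(-31109 + 22554) = (131042048/3 - 12949) + 1/(-31109 + 22554) = 131003201/3 + 1/(-8555) = 131003201/3 - 1/8555 = 1120732384552/25665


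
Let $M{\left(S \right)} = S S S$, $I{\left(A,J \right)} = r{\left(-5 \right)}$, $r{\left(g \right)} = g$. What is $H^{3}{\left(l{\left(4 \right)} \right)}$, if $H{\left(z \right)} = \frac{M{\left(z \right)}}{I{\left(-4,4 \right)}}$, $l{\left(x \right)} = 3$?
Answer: $- \frac{19683}{125} \approx -157.46$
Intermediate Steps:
$I{\left(A,J \right)} = -5$
$M{\left(S \right)} = S^{3}$ ($M{\left(S \right)} = S^{2} S = S^{3}$)
$H{\left(z \right)} = - \frac{z^{3}}{5}$ ($H{\left(z \right)} = \frac{z^{3}}{-5} = z^{3} \left(- \frac{1}{5}\right) = - \frac{z^{3}}{5}$)
$H^{3}{\left(l{\left(4 \right)} \right)} = \left(- \frac{3^{3}}{5}\right)^{3} = \left(\left(- \frac{1}{5}\right) 27\right)^{3} = \left(- \frac{27}{5}\right)^{3} = - \frac{19683}{125}$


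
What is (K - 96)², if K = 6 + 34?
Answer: 3136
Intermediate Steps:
K = 40
(K - 96)² = (40 - 96)² = (-56)² = 3136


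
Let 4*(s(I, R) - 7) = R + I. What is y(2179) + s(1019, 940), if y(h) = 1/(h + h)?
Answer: 4329675/8716 ≈ 496.75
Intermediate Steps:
y(h) = 1/(2*h)
s(I, R) = 7 + I/4 + R/4 (s(I, R) = 7 + (R + I)/4 = 7 + (I + R)/4 = 7 + (I/4 + R/4) = 7 + I/4 + R/4)
y(2179) + s(1019, 940) = (1/2)/2179 + (7 + (1/4)*1019 + (1/4)*940) = (1/2)*(1/2179) + (7 + 1019/4 + 235) = 1/4358 + 1987/4 = 4329675/8716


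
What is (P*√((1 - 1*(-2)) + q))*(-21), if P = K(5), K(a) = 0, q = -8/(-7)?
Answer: 0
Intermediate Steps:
q = 8/7 (q = -8*(-⅐) = 8/7 ≈ 1.1429)
P = 0
(P*√((1 - 1*(-2)) + q))*(-21) = (0*√((1 - 1*(-2)) + 8/7))*(-21) = (0*√((1 + 2) + 8/7))*(-21) = (0*√(3 + 8/7))*(-21) = (0*√(29/7))*(-21) = (0*(√203/7))*(-21) = 0*(-21) = 0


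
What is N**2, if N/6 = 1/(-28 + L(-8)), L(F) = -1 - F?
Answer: 4/49 ≈ 0.081633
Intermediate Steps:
N = -2/7 (N = 6/(-28 + (-1 - 1*(-8))) = 6/(-28 + (-1 + 8)) = 6/(-28 + 7) = 6/(-21) = 6*(-1/21) = -2/7 ≈ -0.28571)
N**2 = (-2/7)**2 = 4/49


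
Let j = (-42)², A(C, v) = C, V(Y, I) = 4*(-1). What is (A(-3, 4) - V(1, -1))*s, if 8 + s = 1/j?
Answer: -14111/1764 ≈ -7.9994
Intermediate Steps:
V(Y, I) = -4
j = 1764
s = -14111/1764 (s = -8 + 1/1764 = -14111/1764 ≈ -7.9994)
(A(-3, 4) - V(1, -1))*s = (-3 - 1*(-4))*(-14111/1764) = (-3 + 4)*(-14111/1764) = 1*(-14111/1764) = -14111/1764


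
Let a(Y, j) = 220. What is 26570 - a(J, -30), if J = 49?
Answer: 26350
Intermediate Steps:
26570 - a(J, -30) = 26570 - 1*220 = 26570 - 220 = 26350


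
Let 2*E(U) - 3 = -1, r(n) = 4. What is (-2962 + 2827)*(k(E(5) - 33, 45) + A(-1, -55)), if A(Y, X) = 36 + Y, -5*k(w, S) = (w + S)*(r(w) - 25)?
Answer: -12096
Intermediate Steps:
E(U) = 1 (E(U) = 3/2 + (1/2)*(-1) = 3/2 - 1/2 = 1)
k(w, S) = 21*S/5 + 21*w/5 (k(w, S) = -(w + S)*(4 - 25)/5 = -(S + w)*(-21)/5 = -(-21*S - 21*w)/5 = 21*S/5 + 21*w/5)
(-2962 + 2827)*(k(E(5) - 33, 45) + A(-1, -55)) = (-2962 + 2827)*(((21/5)*45 + 21*(1 - 33)/5) + (36 - 1)) = -135*((189 + (21/5)*(-32)) + 35) = -135*((189 - 672/5) + 35) = -135*(273/5 + 35) = -135*448/5 = -12096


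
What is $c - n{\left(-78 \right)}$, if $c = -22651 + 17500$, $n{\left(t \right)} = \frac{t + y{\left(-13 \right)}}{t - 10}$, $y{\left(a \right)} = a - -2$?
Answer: $- \frac{453377}{88} \approx -5152.0$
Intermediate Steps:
$y{\left(a \right)} = 2 + a$ ($y{\left(a \right)} = a + 2 = 2 + a$)
$n{\left(t \right)} = \frac{-11 + t}{-10 + t}$ ($n{\left(t \right)} = \frac{t + \left(2 - 13\right)}{t - 10} = \frac{t - 11}{-10 + t} = \frac{-11 + t}{-10 + t}$)
$c = -5151$
$c - n{\left(-78 \right)} = -5151 - \frac{-11 - 78}{-10 - 78} = -5151 - \frac{1}{-88} \left(-89\right) = -5151 - \left(- \frac{1}{88}\right) \left(-89\right) = -5151 - \frac{89}{88} = - \frac{453377}{88}$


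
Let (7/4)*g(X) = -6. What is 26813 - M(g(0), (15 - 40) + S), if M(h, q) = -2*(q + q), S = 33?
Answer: 26845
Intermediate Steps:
g(X) = -24/7 (g(X) = (4/7)*(-6) = -24/7)
M(h, q) = -4*q
26813 - M(g(0), (15 - 40) + S) = 26813 - (-4)*((15 - 40) + 33) = 26813 - (-4)*(-25 + 33) = 26813 - (-4)*8 = 26813 - 1*(-32) = 26813 + 32 = 26845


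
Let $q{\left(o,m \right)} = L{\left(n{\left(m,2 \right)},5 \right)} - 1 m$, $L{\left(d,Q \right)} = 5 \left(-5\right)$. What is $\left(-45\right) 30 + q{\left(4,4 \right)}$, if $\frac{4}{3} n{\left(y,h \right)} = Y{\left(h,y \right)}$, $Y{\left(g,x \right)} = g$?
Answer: $-1379$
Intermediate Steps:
$n{\left(y,h \right)} = \frac{3 h}{4}$
$L{\left(d,Q \right)} = -25$
$q{\left(o,m \right)} = -25 - m$ ($q{\left(o,m \right)} = -25 - 1 m = -25 - m$)
$\left(-45\right) 30 + q{\left(4,4 \right)} = \left(-45\right) 30 - 29 = -1350 - 29 = -1379$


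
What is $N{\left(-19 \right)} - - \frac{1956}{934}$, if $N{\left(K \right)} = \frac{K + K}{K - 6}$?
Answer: $\frac{42196}{11675} \approx 3.6142$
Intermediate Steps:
$N{\left(K \right)} = \frac{2 K}{-6 + K}$
$N{\left(-19 \right)} - - \frac{1956}{934} = 2 \left(-19\right) \frac{1}{-6 - 19} - - \frac{1956}{934} = 2 \left(-19\right) \frac{1}{-25} - \left(-1956\right) \frac{1}{934} = 2 \left(-19\right) \left(- \frac{1}{25}\right) - - \frac{978}{467} = \frac{38}{25} + \frac{978}{467} = \frac{42196}{11675}$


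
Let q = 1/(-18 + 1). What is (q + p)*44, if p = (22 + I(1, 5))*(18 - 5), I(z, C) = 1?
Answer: 223608/17 ≈ 13153.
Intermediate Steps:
q = -1/17 (q = 1/(-17) = -1/17 ≈ -0.058824)
p = 299 (p = (22 + 1)*(18 - 5) = 23*13 = 299)
(q + p)*44 = (-1/17 + 299)*44 = (5082/17)*44 = 223608/17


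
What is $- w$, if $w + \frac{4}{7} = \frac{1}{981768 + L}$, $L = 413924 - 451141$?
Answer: $\frac{3778197}{6611857} \approx 0.57143$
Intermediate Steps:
$L = -37217$ ($L = 413924 - 451141 = -37217$)
$w = - \frac{3778197}{6611857}$ ($w = - \frac{4}{7} + \frac{1}{981768 - 37217} = - \frac{4}{7} + \frac{1}{944551} = - \frac{3778197}{6611857} \approx -0.57143$)
$- w = \left(-1\right) \left(- \frac{3778197}{6611857}\right) = \frac{3778197}{6611857}$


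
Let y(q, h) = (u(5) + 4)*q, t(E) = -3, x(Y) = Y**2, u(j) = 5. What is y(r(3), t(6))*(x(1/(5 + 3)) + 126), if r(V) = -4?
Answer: -72585/16 ≈ -4536.6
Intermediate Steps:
y(q, h) = 9*q (y(q, h) = (5 + 4)*q = 9*q)
y(r(3), t(6))*(x(1/(5 + 3)) + 126) = (9*(-4))*((1/(5 + 3))**2 + 126) = -36*((1/8)**2 + 126) = -36*(1/64 + 126) = -36*8065/64 = -72585/16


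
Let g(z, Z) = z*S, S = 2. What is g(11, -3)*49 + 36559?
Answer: 37637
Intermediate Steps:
g(z, Z) = 2*z (g(z, Z) = z*2 = 2*z)
g(11, -3)*49 + 36559 = (2*11)*49 + 36559 = 22*49 + 36559 = 1078 + 36559 = 37637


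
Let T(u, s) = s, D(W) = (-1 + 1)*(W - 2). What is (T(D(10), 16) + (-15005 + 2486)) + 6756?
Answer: -5747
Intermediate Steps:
D(W) = 0 (D(W) = 0*(-2 + W) = 0)
(T(D(10), 16) + (-15005 + 2486)) + 6756 = (16 + (-15005 + 2486)) + 6756 = (16 - 12519) + 6756 = -12503 + 6756 = -5747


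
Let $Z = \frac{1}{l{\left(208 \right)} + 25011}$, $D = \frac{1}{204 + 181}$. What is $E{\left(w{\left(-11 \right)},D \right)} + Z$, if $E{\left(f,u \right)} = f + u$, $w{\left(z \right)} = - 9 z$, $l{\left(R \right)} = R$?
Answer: $\frac{961247789}{9709315} \approx 99.003$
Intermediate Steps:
$D = \frac{1}{385} \approx 0.0025974$
$Z = \frac{1}{25219}$ ($Z = \frac{1}{208 + 25011} = \frac{1}{25219} \approx 3.9653 \cdot 10^{-5}$)
$E{\left(w{\left(-11 \right)},D \right)} + Z = \left(\left(-9\right) \left(-11\right) + \frac{1}{385}\right) + \frac{1}{25219} = \left(99 + \frac{1}{385}\right) + \frac{1}{25219} = \frac{38116}{385} + \frac{1}{25219} = \frac{961247789}{9709315}$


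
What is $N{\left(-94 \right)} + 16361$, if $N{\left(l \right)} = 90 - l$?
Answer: $16545$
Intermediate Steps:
$N{\left(-94 \right)} + 16361 = \left(90 - -94\right) + 16361 = \left(90 + 94\right) + 16361 = 184 + 16361 = 16545$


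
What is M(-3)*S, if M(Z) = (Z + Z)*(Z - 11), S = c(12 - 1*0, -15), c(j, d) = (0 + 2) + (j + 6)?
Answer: 1680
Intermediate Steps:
c(j, d) = 8 + j (c(j, d) = 2 + (6 + j) = 8 + j)
S = 20 (S = 8 + (12 - 1*0) = 8 + (12 + 0) = 8 + 12 = 20)
M(Z) = 2*Z*(-11 + Z) (M(Z) = (2*Z)*(-11 + Z) = 2*Z*(-11 + Z))
M(-3)*S = (2*(-3)*(-11 - 3))*20 = (2*(-3)*(-14))*20 = 84*20 = 1680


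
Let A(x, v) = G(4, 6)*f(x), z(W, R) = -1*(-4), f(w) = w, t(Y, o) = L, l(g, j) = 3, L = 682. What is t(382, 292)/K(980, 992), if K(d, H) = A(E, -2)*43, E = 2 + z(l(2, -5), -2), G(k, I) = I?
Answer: 341/774 ≈ 0.44057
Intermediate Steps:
t(Y, o) = 682
z(W, R) = 4
E = 6 (E = 2 + 4 = 6)
A(x, v) = 6*x
K(d, H) = 1548 (K(d, H) = (6*6)*43 = 36*43 = 1548)
t(382, 292)/K(980, 992) = 682/1548 = 682*(1/1548) = 341/774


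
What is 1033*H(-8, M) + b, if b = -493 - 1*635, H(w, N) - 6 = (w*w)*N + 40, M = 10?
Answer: 707510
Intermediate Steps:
H(w, N) = 46 + N*w² (H(w, N) = 6 + ((w*w)*N + 40) = 6 + (w²*N + 40) = 6 + (N*w² + 40) = 6 + (40 + N*w²) = 46 + N*w²)
b = -1128 (b = -493 - 635 = -1128)
1033*H(-8, M) + b = 1033*(46 + 10*(-8)²) - 1128 = 1033*(46 + 10*64) - 1128 = 1033*(46 + 640) - 1128 = 1033*686 - 1128 = 708638 - 1128 = 707510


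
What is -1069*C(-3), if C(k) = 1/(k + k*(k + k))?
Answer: -1069/15 ≈ -71.267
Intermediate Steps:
C(k) = 1/(k + 2*k²) (C(k) = 1/(k + k*(2*k)) = 1/(k + 2*k²))
-1069*C(-3) = -1069/((-3)*(1 + 2*(-3))) = -(-1069)/(3*(1 - 6)) = -(-1069)/(3*(-5)) = -(-1069)*(-1)/(3*5) = -1069*1/15 = -1069/15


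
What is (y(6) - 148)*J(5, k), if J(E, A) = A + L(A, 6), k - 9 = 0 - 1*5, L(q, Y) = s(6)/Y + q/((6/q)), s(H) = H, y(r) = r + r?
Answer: -3128/3 ≈ -1042.7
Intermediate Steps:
y(r) = 2*r
L(q, Y) = 6/Y + q**2/6 (L(q, Y) = 6/Y + q/((6/q)) = 6/Y + q*(q/6) = 6/Y + q**2/6)
k = 4 (k = 9 + (0 - 1*5) = 9 + (0 - 5) = 9 - 5 = 4)
J(E, A) = 1 + A + A**2/6 (J(E, A) = A + (6/6 + A**2/6) = A + (6*(1/6) + A**2/6) = A + (1 + A**2/6) = 1 + A + A**2/6)
(y(6) - 148)*J(5, k) = (2*6 - 148)*(1 + 4 + (1/6)*4**2) = (12 - 148)*(1 + 4 + (1/6)*16) = -136*(1 + 4 + 8/3) = -136*23/3 = -3128/3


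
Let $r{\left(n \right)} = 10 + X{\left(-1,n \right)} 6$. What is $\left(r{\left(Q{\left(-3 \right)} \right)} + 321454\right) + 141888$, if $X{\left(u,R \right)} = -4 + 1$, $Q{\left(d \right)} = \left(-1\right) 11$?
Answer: $463334$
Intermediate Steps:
$Q{\left(d \right)} = -11$
$X{\left(u,R \right)} = -3$
$r{\left(n \right)} = -8$ ($r{\left(n \right)} = 10 - 18 = -8$)
$\left(r{\left(Q{\left(-3 \right)} \right)} + 321454\right) + 141888 = \left(-8 + 321454\right) + 141888 = 321446 + 141888 = 463334$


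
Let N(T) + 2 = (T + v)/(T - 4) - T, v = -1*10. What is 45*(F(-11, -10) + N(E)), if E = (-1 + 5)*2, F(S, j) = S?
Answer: -1935/2 ≈ -967.50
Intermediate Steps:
E = 8 (E = 4*2 = 8)
v = -10
N(T) = -2 - T + (-10 + T)/(-4 + T) (N(T) = -2 + ((T - 10)/(T - 4) - T) = -2 + ((-10 + T)/(-4 + T) - T) = -2 + (-T + (-10 + T)/(-4 + T)) = -2 - T + (-10 + T)/(-4 + T))
45*(F(-11, -10) + N(E)) = 45*(-11 + (-2 - 1*8² + 3*8)/(-4 + 8)) = 45*(-11 + (-2 - 1*64 + 24)/4) = 45*(-11 + (-2 - 64 + 24)/4) = 45*(-11 + (¼)*(-42)) = 45*(-11 - 21/2) = 45*(-43/2) = -1935/2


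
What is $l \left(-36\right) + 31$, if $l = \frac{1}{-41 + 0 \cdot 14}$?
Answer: $\frac{1307}{41} \approx 31.878$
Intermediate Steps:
$l = - \frac{1}{41}$ ($l = \frac{1}{-41 + 0} = \frac{1}{-41} = - \frac{1}{41} \approx -0.02439$)
$l \left(-36\right) + 31 = \left(- \frac{1}{41}\right) \left(-36\right) + 31 = \frac{36}{41} + 31 = \frac{1307}{41}$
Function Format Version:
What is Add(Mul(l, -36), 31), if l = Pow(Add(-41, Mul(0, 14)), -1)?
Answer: Rational(1307, 41) ≈ 31.878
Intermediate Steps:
l = Rational(-1, 41) (l = Pow(Add(-41, 0), -1) = Pow(-41, -1) = Rational(-1, 41) ≈ -0.024390)
Add(Mul(l, -36), 31) = Add(Mul(Rational(-1, 41), -36), 31) = Add(Rational(36, 41), 31) = Rational(1307, 41)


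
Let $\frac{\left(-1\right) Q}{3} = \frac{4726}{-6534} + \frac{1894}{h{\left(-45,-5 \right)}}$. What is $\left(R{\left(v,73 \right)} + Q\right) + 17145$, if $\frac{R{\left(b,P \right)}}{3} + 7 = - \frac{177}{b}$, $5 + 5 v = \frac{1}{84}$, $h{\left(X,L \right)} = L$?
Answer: $\frac{42879575267}{2281455} \approx 18795.0$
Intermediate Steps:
$v = - \frac{419}{420}$ ($v = -1 + \frac{1}{5 \cdot 84} = -1 + \frac{1}{5} \cdot \frac{1}{84} = -1 + \frac{1}{420} = - \frac{419}{420} \approx -0.99762$)
$R{\left(b,P \right)} = -21 - \frac{531}{b}$ ($R{\left(b,P \right)} = -21 + 3 \left(- \frac{177}{b}\right) = -21 - \frac{531}{b}$)
$Q = \frac{6199513}{5445}$ ($Q = - 3 \left(\frac{4726}{-6534} + \frac{1894}{-5}\right) = - 3 \left(4726 \left(- \frac{1}{6534}\right) + 1894 \left(- \frac{1}{5}\right)\right) = - 3 \left(- \frac{2363}{3267} - \frac{1894}{5}\right) = \left(-3\right) \left(- \frac{6199513}{16335}\right) = \frac{6199513}{5445} \approx 1138.6$)
$\left(R{\left(v,73 \right)} + Q\right) + 17145 = \left(\left(-21 - \frac{531}{- \frac{419}{420}}\right) + \frac{6199513}{5445}\right) + 17145 = \left(\left(-21 - - \frac{223020}{419}\right) + \frac{6199513}{5445}\right) + 17145 = \left(\left(-21 + \frac{223020}{419}\right) + \frac{6199513}{5445}\right) + 17145 = \left(\frac{214221}{419} + \frac{6199513}{5445}\right) + 17145 = \frac{3764029292}{2281455} + 17145 = \frac{42879575267}{2281455}$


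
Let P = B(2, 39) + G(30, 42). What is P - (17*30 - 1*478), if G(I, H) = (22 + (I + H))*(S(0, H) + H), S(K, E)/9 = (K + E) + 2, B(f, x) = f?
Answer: 41142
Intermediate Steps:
S(K, E) = 18 + 9*E + 9*K (S(K, E) = 9*((K + E) + 2) = 9*((E + K) + 2) = 9*(2 + E + K) = 18 + 9*E + 9*K)
G(I, H) = (18 + 10*H)*(22 + H + I) (G(I, H) = (22 + (I + H))*((18 + 9*H + 9*0) + H) = (22 + (H + I))*((18 + 9*H + 0) + H) = (22 + H + I)*((18 + 9*H) + H) = (22 + H + I)*(18 + 10*H) = (18 + 10*H)*(22 + H + I))
P = 41174 (P = 2 + (396 + 10*42² + 18*30 + 238*42 + 10*42*30) = 2 + (396 + 10*1764 + 540 + 9996 + 12600) = 2 + (396 + 17640 + 540 + 9996 + 12600) = 2 + 41172 = 41174)
P - (17*30 - 1*478) = 41174 - (17*30 - 1*478) = 41174 - (510 - 478) = 41174 - 1*32 = 41174 - 32 = 41142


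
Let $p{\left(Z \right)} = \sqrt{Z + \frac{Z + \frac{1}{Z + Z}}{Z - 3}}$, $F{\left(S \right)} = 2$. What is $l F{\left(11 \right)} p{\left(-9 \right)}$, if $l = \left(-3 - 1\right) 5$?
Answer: $- \frac{10 i \sqrt{10686}}{9} \approx - 114.86 i$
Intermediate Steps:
$p{\left(Z \right)} = \sqrt{Z + \frac{Z + \frac{1}{2 Z}}{-3 + Z}}$
$l = -20$ ($l = \left(-4\right) 5 = -20$)
$l F{\left(11 \right)} p{\left(-9 \right)} = \left(-20\right) 2 \sqrt{-9 + \frac{1}{\left(-6\right) \left(-9\right) + 2 \left(-9\right)^{2}} - \frac{9}{-3 - 9}} = - 40 \sqrt{-9 + \frac{1}{54 + 2 \cdot 81} - \frac{9}{-12}} = - 40 \sqrt{-9 + \frac{1}{54 + 162} - - \frac{3}{4}} = - 40 \sqrt{-9 + \frac{1}{216} + \frac{3}{4}} = - 40 \sqrt{- \frac{1781}{216}} = - 40 \frac{i \sqrt{10686}}{36} = - \frac{10 i \sqrt{10686}}{9}$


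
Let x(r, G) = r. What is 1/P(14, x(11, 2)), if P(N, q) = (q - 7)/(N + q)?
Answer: 25/4 ≈ 6.2500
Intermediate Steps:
P(N, q) = (-7 + q)/(N + q)
1/P(14, x(11, 2)) = 1/((-7 + 11)/(14 + 11)) = 1/(4/25) = 25/4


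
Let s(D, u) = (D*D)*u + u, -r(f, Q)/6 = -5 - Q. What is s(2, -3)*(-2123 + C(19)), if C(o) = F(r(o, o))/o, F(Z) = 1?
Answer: 605040/19 ≈ 31844.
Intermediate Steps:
r(f, Q) = 30 + 6*Q (r(f, Q) = -6*(-5 - Q) = 30 + 6*Q)
C(o) = 1/o
s(D, u) = u + u*D² (s(D, u) = D²*u + u = u*D² + u = u + u*D²)
s(2, -3)*(-2123 + C(19)) = (-3*(1 + 2²))*(-2123 + 1/19) = (-3*(1 + 4))*(-2123 + 1/19) = -3*5*(-40336/19) = -15*(-40336/19) = 605040/19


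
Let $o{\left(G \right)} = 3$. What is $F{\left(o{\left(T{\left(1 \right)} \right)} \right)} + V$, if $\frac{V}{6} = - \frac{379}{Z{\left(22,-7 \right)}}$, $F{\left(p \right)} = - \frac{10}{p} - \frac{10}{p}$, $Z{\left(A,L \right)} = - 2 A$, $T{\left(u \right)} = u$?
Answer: $\frac{2971}{66} \approx 45.015$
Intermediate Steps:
$F{\left(p \right)} = - \frac{20}{p}$
$V = \frac{1137}{22}$ ($V = 6 \left(- \frac{379}{\left(-2\right) 22}\right) = 6 \left(- \frac{379}{-44}\right) = 6 \left(\left(-379\right) \left(- \frac{1}{44}\right)\right) = 6 \cdot \frac{379}{44} = \frac{1137}{22} \approx 51.682$)
$F{\left(o{\left(T{\left(1 \right)} \right)} \right)} + V = - \frac{20}{3} + \frac{1137}{22} = \frac{2971}{66}$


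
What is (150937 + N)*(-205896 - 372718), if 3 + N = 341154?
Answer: -284729006032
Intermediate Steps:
N = 341151 (N = -3 + 341154 = 341151)
(150937 + N)*(-205896 - 372718) = (150937 + 341151)*(-205896 - 372718) = 492088*(-578614) = -284729006032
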